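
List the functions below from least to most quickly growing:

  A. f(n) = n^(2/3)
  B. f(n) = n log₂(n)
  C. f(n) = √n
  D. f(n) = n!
C < A < B < D

Comparing growth rates:
C = √n is O(√n)
A = n^(2/3) is O(n^(2/3))
B = n log₂(n) is O(n log n)
D = n! is O(n!)

Therefore, the order from slowest to fastest is: C < A < B < D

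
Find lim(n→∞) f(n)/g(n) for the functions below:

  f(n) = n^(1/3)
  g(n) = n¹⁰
0

Since n^(1/3) (O(n^(1/3))) grows slower than n¹⁰ (O(n¹⁰)),
the ratio f(n)/g(n) → 0 as n → ∞.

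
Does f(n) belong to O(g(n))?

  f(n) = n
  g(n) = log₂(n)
False

f(n) = n is O(n), and g(n) = log₂(n) is O(log n).
Since O(n) grows faster than O(log n), f(n) = O(g(n)) is false.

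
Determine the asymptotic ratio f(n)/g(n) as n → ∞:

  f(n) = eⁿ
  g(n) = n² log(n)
∞

Since eⁿ (O(eⁿ)) grows faster than n² log(n) (O(n² log n)),
the ratio f(n)/g(n) → ∞ as n → ∞.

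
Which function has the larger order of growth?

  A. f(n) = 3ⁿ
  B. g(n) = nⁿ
B

f(n) = 3ⁿ is O(3ⁿ), while g(n) = nⁿ is O(nⁿ).
Since O(nⁿ) grows faster than O(3ⁿ), g(n) dominates.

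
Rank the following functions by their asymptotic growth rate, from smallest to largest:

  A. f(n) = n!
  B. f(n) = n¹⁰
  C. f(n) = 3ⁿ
B < C < A

Comparing growth rates:
B = n¹⁰ is O(n¹⁰)
C = 3ⁿ is O(3ⁿ)
A = n! is O(n!)

Therefore, the order from slowest to fastest is: B < C < A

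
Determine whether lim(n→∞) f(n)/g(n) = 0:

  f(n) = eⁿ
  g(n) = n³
False

f(n) = eⁿ is O(eⁿ), and g(n) = n³ is O(n³).
Since O(eⁿ) grows faster than or equal to O(n³), f(n) = o(g(n)) is false.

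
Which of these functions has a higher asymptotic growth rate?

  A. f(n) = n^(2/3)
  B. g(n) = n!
B

f(n) = n^(2/3) is O(n^(2/3)), while g(n) = n! is O(n!).
Since O(n!) grows faster than O(n^(2/3)), g(n) dominates.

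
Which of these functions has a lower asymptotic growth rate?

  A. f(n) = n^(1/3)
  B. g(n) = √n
A

f(n) = n^(1/3) is O(n^(1/3)), while g(n) = √n is O(√n).
Since O(n^(1/3)) grows slower than O(√n), f(n) is dominated.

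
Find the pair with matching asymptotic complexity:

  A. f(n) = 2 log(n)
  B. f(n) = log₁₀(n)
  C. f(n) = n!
A and B

Examining each function:
  A. 2 log(n) is O(log n)
  B. log₁₀(n) is O(log n)
  C. n! is O(n!)

Functions A and B both have the same complexity class.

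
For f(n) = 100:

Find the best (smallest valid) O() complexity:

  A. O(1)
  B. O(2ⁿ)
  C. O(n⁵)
A

f(n) = 100 is O(1).
All listed options are valid Big-O bounds (upper bounds),
but O(1) is the tightest (smallest valid bound).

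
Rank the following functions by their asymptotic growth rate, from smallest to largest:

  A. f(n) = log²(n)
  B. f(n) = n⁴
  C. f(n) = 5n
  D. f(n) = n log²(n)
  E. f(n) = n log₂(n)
A < C < E < D < B

Comparing growth rates:
A = log²(n) is O(log² n)
C = 5n is O(n)
E = n log₂(n) is O(n log n)
D = n log²(n) is O(n log² n)
B = n⁴ is O(n⁴)

Therefore, the order from slowest to fastest is: A < C < E < D < B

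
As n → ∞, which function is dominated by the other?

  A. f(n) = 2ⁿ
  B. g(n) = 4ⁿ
A

f(n) = 2ⁿ is O(2ⁿ), while g(n) = 4ⁿ is O(4ⁿ).
Since O(2ⁿ) grows slower than O(4ⁿ), f(n) is dominated.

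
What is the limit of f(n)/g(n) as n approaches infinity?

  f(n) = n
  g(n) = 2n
1/2

Since n and 2n have the same growth rate (O(n)),
the ratio converges to a constant: 1/2.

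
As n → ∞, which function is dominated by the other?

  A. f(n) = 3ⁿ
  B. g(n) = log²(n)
B

f(n) = 3ⁿ is O(3ⁿ), while g(n) = log²(n) is O(log² n).
Since O(log² n) grows slower than O(3ⁿ), g(n) is dominated.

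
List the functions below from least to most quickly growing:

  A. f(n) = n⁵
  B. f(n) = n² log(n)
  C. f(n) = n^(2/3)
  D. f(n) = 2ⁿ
C < B < A < D

Comparing growth rates:
C = n^(2/3) is O(n^(2/3))
B = n² log(n) is O(n² log n)
A = n⁵ is O(n⁵)
D = 2ⁿ is O(2ⁿ)

Therefore, the order from slowest to fastest is: C < B < A < D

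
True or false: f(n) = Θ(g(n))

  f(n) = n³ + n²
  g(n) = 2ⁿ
False

f(n) = n³ + n² is O(n³), and g(n) = 2ⁿ is O(2ⁿ).
Since they have different growth rates, f(n) = Θ(g(n)) is false.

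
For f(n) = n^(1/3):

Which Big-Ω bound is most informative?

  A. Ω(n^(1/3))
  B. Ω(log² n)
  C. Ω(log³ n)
A

f(n) = n^(1/3) is Ω(n^(1/3)).
All listed options are valid Big-Ω bounds (lower bounds),
but Ω(n^(1/3)) is the tightest (largest valid bound).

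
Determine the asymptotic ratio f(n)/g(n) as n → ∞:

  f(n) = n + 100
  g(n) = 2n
1/2

Since n + 100 and 2n have the same growth rate (O(n)),
the ratio converges to a constant: 1/2.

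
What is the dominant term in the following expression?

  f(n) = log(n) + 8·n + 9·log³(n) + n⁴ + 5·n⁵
5·n⁵

Looking at each term:
  - log(n) is O(log n)
  - 8·n is O(n)
  - 9·log³(n) is O(log³ n)
  - n⁴ is O(n⁴)
  - 5·n⁵ is O(n⁵)

The term 5·n⁵ (O(n⁵)) grows fastest and dominates all others.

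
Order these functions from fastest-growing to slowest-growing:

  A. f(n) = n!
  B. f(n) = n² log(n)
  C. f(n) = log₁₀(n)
A > B > C

Comparing growth rates:
A = n! is O(n!)
B = n² log(n) is O(n² log n)
C = log₁₀(n) is O(log n)

Therefore, the order from fastest to slowest is: A > B > C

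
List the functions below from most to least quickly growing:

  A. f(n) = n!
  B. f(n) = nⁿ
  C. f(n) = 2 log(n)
B > A > C

Comparing growth rates:
B = nⁿ is O(nⁿ)
A = n! is O(n!)
C = 2 log(n) is O(log n)

Therefore, the order from fastest to slowest is: B > A > C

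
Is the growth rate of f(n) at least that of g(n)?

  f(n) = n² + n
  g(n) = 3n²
True

f(n) = n² + n and g(n) = 3n² are both O(n²).
Big-Ω permits equal growth rates (f ≥ c·g for some c > 0), so f(n) = Ω(g(n)) is true.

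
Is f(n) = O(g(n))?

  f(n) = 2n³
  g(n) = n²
False

f(n) = 2n³ is O(n³), and g(n) = n² is O(n²).
Since O(n³) grows faster than O(n²), f(n) = O(g(n)) is false.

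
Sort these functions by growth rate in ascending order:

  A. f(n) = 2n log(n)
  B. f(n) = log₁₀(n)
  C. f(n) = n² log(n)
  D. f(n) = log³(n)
B < D < A < C

Comparing growth rates:
B = log₁₀(n) is O(log n)
D = log³(n) is O(log³ n)
A = 2n log(n) is O(n log n)
C = n² log(n) is O(n² log n)

Therefore, the order from slowest to fastest is: B < D < A < C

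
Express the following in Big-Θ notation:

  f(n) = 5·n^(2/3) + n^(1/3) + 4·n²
Θ(n²)

Order the terms by growth rate: n^(1/3) ≺ 5·n^(2/3) ≺ 4·n².
The fastest-growing term 4·n² dominates as n → ∞; dropping its constant factor gives Θ(n²).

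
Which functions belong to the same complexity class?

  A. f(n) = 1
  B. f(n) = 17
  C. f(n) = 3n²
A and B

Examining each function:
  A. 1 is O(1)
  B. 17 is O(1)
  C. 3n² is O(n²)

Functions A and B both have the same complexity class.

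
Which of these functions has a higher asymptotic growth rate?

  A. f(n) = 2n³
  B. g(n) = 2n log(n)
A

f(n) = 2n³ is O(n³), while g(n) = 2n log(n) is O(n log n).
Since O(n³) grows faster than O(n log n), f(n) dominates.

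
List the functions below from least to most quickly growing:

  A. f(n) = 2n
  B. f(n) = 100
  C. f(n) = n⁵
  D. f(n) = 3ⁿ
B < A < C < D

Comparing growth rates:
B = 100 is O(1)
A = 2n is O(n)
C = n⁵ is O(n⁵)
D = 3ⁿ is O(3ⁿ)

Therefore, the order from slowest to fastest is: B < A < C < D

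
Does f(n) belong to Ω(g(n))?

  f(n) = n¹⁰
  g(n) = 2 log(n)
True

f(n) = n¹⁰ is O(n¹⁰), and g(n) = 2 log(n) is O(log n).
Since O(n¹⁰) grows at least as fast as O(log n), f(n) = Ω(g(n)) is true.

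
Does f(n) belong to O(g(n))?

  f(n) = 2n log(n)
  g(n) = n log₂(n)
True

f(n) = 2n log(n) and g(n) = n log₂(n) are both O(n log n).
Big-O permits equal growth rates (f ≤ c·g for some c), so f(n) = O(g(n)) is true.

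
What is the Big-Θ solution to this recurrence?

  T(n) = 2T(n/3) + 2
Θ(n^log₃(2))

Master Theorem: a = 2, b = 3, f(n) = 2.
Compute the critical exponent d = log₃(2) = 0.631.
Compare f(n) = Θ(1) against n^d:
  k = 0 < d = 0.631, so f(n) = O(n^(d-ε)) — Case 1.
  The recursion cost dominates: T(n) = Θ(n^d) = Θ(n^log₃(2)).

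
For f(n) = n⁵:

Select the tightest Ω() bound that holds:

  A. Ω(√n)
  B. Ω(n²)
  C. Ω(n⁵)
C

f(n) = n⁵ is Ω(n⁵).
All listed options are valid Big-Ω bounds (lower bounds),
but Ω(n⁵) is the tightest (largest valid bound).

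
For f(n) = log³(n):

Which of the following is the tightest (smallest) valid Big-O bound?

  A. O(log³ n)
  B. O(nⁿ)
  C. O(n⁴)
A

f(n) = log³(n) is O(log³ n).
All listed options are valid Big-O bounds (upper bounds),
but O(log³ n) is the tightest (smallest valid bound).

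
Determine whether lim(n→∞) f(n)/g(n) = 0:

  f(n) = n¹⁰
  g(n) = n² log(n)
False

f(n) = n¹⁰ is O(n¹⁰), and g(n) = n² log(n) is O(n² log n).
Since O(n¹⁰) grows faster than or equal to O(n² log n), f(n) = o(g(n)) is false.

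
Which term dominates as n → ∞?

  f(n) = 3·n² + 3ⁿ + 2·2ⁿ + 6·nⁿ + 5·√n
6·nⁿ

Looking at each term:
  - 3·n² is O(n²)
  - 3ⁿ is O(3ⁿ)
  - 2·2ⁿ is O(2ⁿ)
  - 6·nⁿ is O(nⁿ)
  - 5·√n is O(√n)

The term 6·nⁿ (O(nⁿ)) grows fastest and dominates all others.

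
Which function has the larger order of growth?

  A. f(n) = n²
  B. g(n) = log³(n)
A

f(n) = n² is O(n²), while g(n) = log³(n) is O(log³ n).
Since O(n²) grows faster than O(log³ n), f(n) dominates.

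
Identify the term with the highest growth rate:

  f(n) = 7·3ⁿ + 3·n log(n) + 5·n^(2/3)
7·3ⁿ

Looking at each term:
  - 7·3ⁿ is O(3ⁿ)
  - 3·n log(n) is O(n log n)
  - 5·n^(2/3) is O(n^(2/3))

The term 7·3ⁿ (O(3ⁿ)) grows fastest and dominates all others.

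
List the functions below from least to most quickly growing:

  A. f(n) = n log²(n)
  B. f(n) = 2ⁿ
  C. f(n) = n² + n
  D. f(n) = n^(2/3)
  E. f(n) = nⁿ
D < A < C < B < E

Comparing growth rates:
D = n^(2/3) is O(n^(2/3))
A = n log²(n) is O(n log² n)
C = n² + n is O(n²)
B = 2ⁿ is O(2ⁿ)
E = nⁿ is O(nⁿ)

Therefore, the order from slowest to fastest is: D < A < C < B < E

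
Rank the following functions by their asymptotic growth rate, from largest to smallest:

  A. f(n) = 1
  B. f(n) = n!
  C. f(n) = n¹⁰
B > C > A

Comparing growth rates:
B = n! is O(n!)
C = n¹⁰ is O(n¹⁰)
A = 1 is O(1)

Therefore, the order from fastest to slowest is: B > C > A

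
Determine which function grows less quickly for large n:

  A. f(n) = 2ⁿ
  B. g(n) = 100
B

f(n) = 2ⁿ is O(2ⁿ), while g(n) = 100 is O(1).
Since O(1) grows slower than O(2ⁿ), g(n) is dominated.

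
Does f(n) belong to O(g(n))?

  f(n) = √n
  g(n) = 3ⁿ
True

f(n) = √n is O(√n), and g(n) = 3ⁿ is O(3ⁿ).
Since O(√n) ⊆ O(3ⁿ) (f grows no faster than g), f(n) = O(g(n)) is true.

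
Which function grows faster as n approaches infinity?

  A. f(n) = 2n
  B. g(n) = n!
B

f(n) = 2n is O(n), while g(n) = n! is O(n!).
Since O(n!) grows faster than O(n), g(n) dominates.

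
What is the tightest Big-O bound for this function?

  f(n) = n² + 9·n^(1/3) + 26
O(n²)

The dominant term in n² + 9·n^(1/3) + 26 is n², which is Θ(n²).
Lower-order terms (9·n^(1/3), 26) are asymptotically negligible.
Constants are absorbed, so the tightest bound is O(n²).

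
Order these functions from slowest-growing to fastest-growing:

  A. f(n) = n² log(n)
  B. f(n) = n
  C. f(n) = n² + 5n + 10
B < C < A

Comparing growth rates:
B = n is O(n)
C = n² + 5n + 10 is O(n²)
A = n² log(n) is O(n² log n)

Therefore, the order from slowest to fastest is: B < C < A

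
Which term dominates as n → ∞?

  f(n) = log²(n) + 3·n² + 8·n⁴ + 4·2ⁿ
4·2ⁿ

Looking at each term:
  - log²(n) is O(log² n)
  - 3·n² is O(n²)
  - 8·n⁴ is O(n⁴)
  - 4·2ⁿ is O(2ⁿ)

The term 4·2ⁿ (O(2ⁿ)) grows fastest and dominates all others.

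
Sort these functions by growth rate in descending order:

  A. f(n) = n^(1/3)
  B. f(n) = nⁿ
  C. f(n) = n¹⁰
B > C > A

Comparing growth rates:
B = nⁿ is O(nⁿ)
C = n¹⁰ is O(n¹⁰)
A = n^(1/3) is O(n^(1/3))

Therefore, the order from fastest to slowest is: B > C > A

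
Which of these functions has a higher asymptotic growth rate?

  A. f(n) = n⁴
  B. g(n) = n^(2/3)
A

f(n) = n⁴ is O(n⁴), while g(n) = n^(2/3) is O(n^(2/3)).
Since O(n⁴) grows faster than O(n^(2/3)), f(n) dominates.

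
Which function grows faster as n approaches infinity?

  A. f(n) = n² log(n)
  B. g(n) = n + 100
A

f(n) = n² log(n) is O(n² log n), while g(n) = n + 100 is O(n).
Since O(n² log n) grows faster than O(n), f(n) dominates.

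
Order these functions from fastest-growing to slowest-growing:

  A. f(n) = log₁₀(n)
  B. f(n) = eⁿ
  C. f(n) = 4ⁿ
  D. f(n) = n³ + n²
C > B > D > A

Comparing growth rates:
C = 4ⁿ is O(4ⁿ)
B = eⁿ is O(eⁿ)
D = n³ + n² is O(n³)
A = log₁₀(n) is O(log n)

Therefore, the order from fastest to slowest is: C > B > D > A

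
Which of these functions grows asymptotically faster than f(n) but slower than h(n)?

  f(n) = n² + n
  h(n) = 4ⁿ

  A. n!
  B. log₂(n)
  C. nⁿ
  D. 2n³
D

We need g(n) with n² + n = o(g(n)) and g(n) = o(4ⁿ), i.e. O(n²) ≺ g ≺ O(4ⁿ).
Check each option:
  A. n! — O(n!) does not grow strictly slower than h(n)
  B. log₂(n) — O(log n) does not grow strictly faster than f(n)
  C. nⁿ — O(nⁿ) does not grow strictly slower than h(n)
  D. 2n³ — O(n³) is strictly between O(n²) and O(4ⁿ) ✓

Only option D (2n³) lies strictly between.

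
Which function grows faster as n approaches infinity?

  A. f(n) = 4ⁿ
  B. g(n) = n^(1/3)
A

f(n) = 4ⁿ is O(4ⁿ), while g(n) = n^(1/3) is O(n^(1/3)).
Since O(4ⁿ) grows faster than O(n^(1/3)), f(n) dominates.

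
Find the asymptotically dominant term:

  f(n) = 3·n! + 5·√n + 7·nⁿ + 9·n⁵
7·nⁿ

Looking at each term:
  - 3·n! is O(n!)
  - 5·√n is O(√n)
  - 7·nⁿ is O(nⁿ)
  - 9·n⁵ is O(n⁵)

The term 7·nⁿ (O(nⁿ)) grows fastest and dominates all others.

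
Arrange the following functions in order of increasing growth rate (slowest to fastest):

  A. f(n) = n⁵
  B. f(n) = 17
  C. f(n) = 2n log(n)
B < C < A

Comparing growth rates:
B = 17 is O(1)
C = 2n log(n) is O(n log n)
A = n⁵ is O(n⁵)

Therefore, the order from slowest to fastest is: B < C < A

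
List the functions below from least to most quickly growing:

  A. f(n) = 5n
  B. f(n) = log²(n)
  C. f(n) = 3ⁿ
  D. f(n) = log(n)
D < B < A < C

Comparing growth rates:
D = log(n) is O(log n)
B = log²(n) is O(log² n)
A = 5n is O(n)
C = 3ⁿ is O(3ⁿ)

Therefore, the order from slowest to fastest is: D < B < A < C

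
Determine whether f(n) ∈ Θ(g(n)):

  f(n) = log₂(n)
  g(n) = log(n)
True

f(n) = log₂(n) and g(n) = log(n) are both O(log n).
Since they have the same asymptotic growth rate, f(n) = Θ(g(n)) is true.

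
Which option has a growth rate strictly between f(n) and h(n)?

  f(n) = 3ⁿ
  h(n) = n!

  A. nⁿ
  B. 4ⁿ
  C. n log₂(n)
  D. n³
B

We need g(n) with 3ⁿ = o(g(n)) and g(n) = o(n!), i.e. O(3ⁿ) ≺ g ≺ O(n!).
Check each option:
  A. nⁿ — O(nⁿ) does not grow strictly slower than h(n)
  B. 4ⁿ — O(4ⁿ) is strictly between O(3ⁿ) and O(n!) ✓
  C. n log₂(n) — O(n log n) does not grow strictly faster than f(n)
  D. n³ — O(n³) does not grow strictly faster than f(n)

Only option B (4ⁿ) lies strictly between.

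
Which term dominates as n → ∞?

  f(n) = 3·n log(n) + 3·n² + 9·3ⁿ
9·3ⁿ

Looking at each term:
  - 3·n log(n) is O(n log n)
  - 3·n² is O(n²)
  - 9·3ⁿ is O(3ⁿ)

The term 9·3ⁿ (O(3ⁿ)) grows fastest and dominates all others.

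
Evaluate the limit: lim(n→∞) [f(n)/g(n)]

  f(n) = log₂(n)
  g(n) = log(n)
1/log(2)

Since log₂(n) and log(n) have the same growth rate (O(log n)),
the ratio converges to a constant: 1/log(2).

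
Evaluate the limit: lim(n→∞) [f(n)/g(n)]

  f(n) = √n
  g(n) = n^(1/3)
∞

Since √n (O(√n)) grows faster than n^(1/3) (O(n^(1/3))),
the ratio f(n)/g(n) → ∞ as n → ∞.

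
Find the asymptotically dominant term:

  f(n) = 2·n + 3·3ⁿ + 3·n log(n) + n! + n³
n!

Looking at each term:
  - 2·n is O(n)
  - 3·3ⁿ is O(3ⁿ)
  - 3·n log(n) is O(n log n)
  - n! is O(n!)
  - n³ is O(n³)

The term n! (O(n!)) grows fastest and dominates all others.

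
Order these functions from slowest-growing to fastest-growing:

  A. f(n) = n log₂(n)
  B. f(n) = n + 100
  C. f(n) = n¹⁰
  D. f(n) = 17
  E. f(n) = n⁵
D < B < A < E < C

Comparing growth rates:
D = 17 is O(1)
B = n + 100 is O(n)
A = n log₂(n) is O(n log n)
E = n⁵ is O(n⁵)
C = n¹⁰ is O(n¹⁰)

Therefore, the order from slowest to fastest is: D < B < A < E < C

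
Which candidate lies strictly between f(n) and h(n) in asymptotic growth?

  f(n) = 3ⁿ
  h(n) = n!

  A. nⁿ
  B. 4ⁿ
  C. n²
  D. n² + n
B

We need g(n) with 3ⁿ = o(g(n)) and g(n) = o(n!), i.e. O(3ⁿ) ≺ g ≺ O(n!).
Check each option:
  A. nⁿ — O(nⁿ) does not grow strictly slower than h(n)
  B. 4ⁿ — O(4ⁿ) is strictly between O(3ⁿ) and O(n!) ✓
  C. n² — O(n²) does not grow strictly faster than f(n)
  D. n² + n — O(n²) does not grow strictly faster than f(n)

Only option B (4ⁿ) lies strictly between.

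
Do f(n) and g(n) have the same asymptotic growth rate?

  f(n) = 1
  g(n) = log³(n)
False

f(n) = 1 is O(1), and g(n) = log³(n) is O(log³ n).
Since they have different growth rates, f(n) = Θ(g(n)) is false.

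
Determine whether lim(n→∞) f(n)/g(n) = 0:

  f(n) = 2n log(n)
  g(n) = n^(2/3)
False

f(n) = 2n log(n) is O(n log n), and g(n) = n^(2/3) is O(n^(2/3)).
Since O(n log n) grows faster than or equal to O(n^(2/3)), f(n) = o(g(n)) is false.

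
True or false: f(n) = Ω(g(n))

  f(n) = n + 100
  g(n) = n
True

f(n) = n + 100 and g(n) = n are both O(n).
Big-Ω permits equal growth rates (f ≥ c·g for some c > 0), so f(n) = Ω(g(n)) is true.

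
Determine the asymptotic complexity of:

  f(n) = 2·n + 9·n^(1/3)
O(n)

The dominant term in 2·n + 9·n^(1/3) is 2·n, which is Θ(n).
Lower-order terms (9·n^(1/3)) are asymptotically negligible.
Constants are absorbed, so the tightest bound is O(n).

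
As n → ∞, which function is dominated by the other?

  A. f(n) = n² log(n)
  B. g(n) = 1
B

f(n) = n² log(n) is O(n² log n), while g(n) = 1 is O(1).
Since O(1) grows slower than O(n² log n), g(n) is dominated.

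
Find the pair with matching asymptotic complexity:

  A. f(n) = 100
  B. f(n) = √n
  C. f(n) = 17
A and C

Examining each function:
  A. 100 is O(1)
  B. √n is O(√n)
  C. 17 is O(1)

Functions A and C both have the same complexity class.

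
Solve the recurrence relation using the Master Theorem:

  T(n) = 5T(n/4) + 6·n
Θ(n^log₄(5))

Master Theorem: a = 5, b = 4, f(n) = 6·n.
Compute the critical exponent d = log₄(5) = 1.161.
Compare f(n) = Θ(n) against n^d:
  k = 1 < d = 1.161, so f(n) = O(n^(d-ε)) — Case 1.
  The recursion cost dominates: T(n) = Θ(n^d) = Θ(n^log₄(5)).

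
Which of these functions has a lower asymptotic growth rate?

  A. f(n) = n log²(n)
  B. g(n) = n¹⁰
A

f(n) = n log²(n) is O(n log² n), while g(n) = n¹⁰ is O(n¹⁰).
Since O(n log² n) grows slower than O(n¹⁰), f(n) is dominated.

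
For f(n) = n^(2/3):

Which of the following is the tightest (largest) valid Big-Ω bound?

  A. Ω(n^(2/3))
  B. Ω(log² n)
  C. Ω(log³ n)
A

f(n) = n^(2/3) is Ω(n^(2/3)).
All listed options are valid Big-Ω bounds (lower bounds),
but Ω(n^(2/3)) is the tightest (largest valid bound).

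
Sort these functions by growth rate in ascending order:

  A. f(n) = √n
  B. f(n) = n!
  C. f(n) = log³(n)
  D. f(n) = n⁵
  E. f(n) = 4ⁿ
C < A < D < E < B

Comparing growth rates:
C = log³(n) is O(log³ n)
A = √n is O(√n)
D = n⁵ is O(n⁵)
E = 4ⁿ is O(4ⁿ)
B = n! is O(n!)

Therefore, the order from slowest to fastest is: C < A < D < E < B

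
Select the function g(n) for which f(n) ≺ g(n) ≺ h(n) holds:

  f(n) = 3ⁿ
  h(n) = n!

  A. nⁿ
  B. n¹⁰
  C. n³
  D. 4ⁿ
D

We need g(n) with 3ⁿ = o(g(n)) and g(n) = o(n!), i.e. O(3ⁿ) ≺ g ≺ O(n!).
Check each option:
  A. nⁿ — O(nⁿ) does not grow strictly slower than h(n)
  B. n¹⁰ — O(n¹⁰) does not grow strictly faster than f(n)
  C. n³ — O(n³) does not grow strictly faster than f(n)
  D. 4ⁿ — O(4ⁿ) is strictly between O(3ⁿ) and O(n!) ✓

Only option D (4ⁿ) lies strictly between.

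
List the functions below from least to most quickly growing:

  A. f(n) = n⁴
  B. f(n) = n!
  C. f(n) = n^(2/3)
C < A < B

Comparing growth rates:
C = n^(2/3) is O(n^(2/3))
A = n⁴ is O(n⁴)
B = n! is O(n!)

Therefore, the order from slowest to fastest is: C < A < B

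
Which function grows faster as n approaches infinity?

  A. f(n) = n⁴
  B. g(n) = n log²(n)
A

f(n) = n⁴ is O(n⁴), while g(n) = n log²(n) is O(n log² n).
Since O(n⁴) grows faster than O(n log² n), f(n) dominates.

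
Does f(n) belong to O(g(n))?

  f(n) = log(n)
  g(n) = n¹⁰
True

f(n) = log(n) is O(log n), and g(n) = n¹⁰ is O(n¹⁰).
Since O(log n) ⊆ O(n¹⁰) (f grows no faster than g), f(n) = O(g(n)) is true.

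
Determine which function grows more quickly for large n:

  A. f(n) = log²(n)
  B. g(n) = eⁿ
B

f(n) = log²(n) is O(log² n), while g(n) = eⁿ is O(eⁿ).
Since O(eⁿ) grows faster than O(log² n), g(n) dominates.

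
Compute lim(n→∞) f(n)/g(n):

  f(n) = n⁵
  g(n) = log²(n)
∞

Since n⁵ (O(n⁵)) grows faster than log²(n) (O(log² n)),
the ratio f(n)/g(n) → ∞ as n → ∞.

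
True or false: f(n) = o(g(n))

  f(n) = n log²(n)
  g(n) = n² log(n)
True

f(n) = n log²(n) is O(n log² n), and g(n) = n² log(n) is O(n² log n).
Since O(n log² n) grows strictly slower than O(n² log n), f(n) = o(g(n)) is true.
This means lim(n→∞) f(n)/g(n) = 0.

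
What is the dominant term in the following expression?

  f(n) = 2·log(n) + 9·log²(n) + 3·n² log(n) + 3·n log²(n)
3·n² log(n)

Looking at each term:
  - 2·log(n) is O(log n)
  - 9·log²(n) is O(log² n)
  - 3·n² log(n) is O(n² log n)
  - 3·n log²(n) is O(n log² n)

The term 3·n² log(n) (O(n² log n)) grows fastest and dominates all others.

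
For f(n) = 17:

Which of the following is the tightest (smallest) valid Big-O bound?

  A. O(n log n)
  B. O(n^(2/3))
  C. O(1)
C

f(n) = 17 is O(1).
All listed options are valid Big-O bounds (upper bounds),
but O(1) is the tightest (smallest valid bound).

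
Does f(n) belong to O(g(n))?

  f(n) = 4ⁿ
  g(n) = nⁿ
True

f(n) = 4ⁿ is O(4ⁿ), and g(n) = nⁿ is O(nⁿ).
Since O(4ⁿ) ⊆ O(nⁿ) (f grows no faster than g), f(n) = O(g(n)) is true.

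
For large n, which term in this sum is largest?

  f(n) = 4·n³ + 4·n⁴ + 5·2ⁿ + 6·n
5·2ⁿ

Looking at each term:
  - 4·n³ is O(n³)
  - 4·n⁴ is O(n⁴)
  - 5·2ⁿ is O(2ⁿ)
  - 6·n is O(n)

The term 5·2ⁿ (O(2ⁿ)) grows fastest and dominates all others.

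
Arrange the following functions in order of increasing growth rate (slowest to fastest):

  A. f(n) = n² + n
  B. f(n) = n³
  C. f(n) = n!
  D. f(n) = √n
D < A < B < C

Comparing growth rates:
D = √n is O(√n)
A = n² + n is O(n²)
B = n³ is O(n³)
C = n! is O(n!)

Therefore, the order from slowest to fastest is: D < A < B < C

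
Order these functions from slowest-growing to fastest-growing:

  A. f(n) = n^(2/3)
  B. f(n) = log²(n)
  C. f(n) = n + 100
B < A < C

Comparing growth rates:
B = log²(n) is O(log² n)
A = n^(2/3) is O(n^(2/3))
C = n + 100 is O(n)

Therefore, the order from slowest to fastest is: B < A < C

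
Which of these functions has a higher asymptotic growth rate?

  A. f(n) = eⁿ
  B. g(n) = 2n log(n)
A

f(n) = eⁿ is O(eⁿ), while g(n) = 2n log(n) is O(n log n).
Since O(eⁿ) grows faster than O(n log n), f(n) dominates.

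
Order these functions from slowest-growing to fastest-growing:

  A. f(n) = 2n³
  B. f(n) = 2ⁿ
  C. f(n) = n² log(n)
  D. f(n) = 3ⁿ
C < A < B < D

Comparing growth rates:
C = n² log(n) is O(n² log n)
A = 2n³ is O(n³)
B = 2ⁿ is O(2ⁿ)
D = 3ⁿ is O(3ⁿ)

Therefore, the order from slowest to fastest is: C < A < B < D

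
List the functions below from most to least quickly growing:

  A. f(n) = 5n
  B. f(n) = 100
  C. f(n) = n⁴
C > A > B

Comparing growth rates:
C = n⁴ is O(n⁴)
A = 5n is O(n)
B = 100 is O(1)

Therefore, the order from fastest to slowest is: C > A > B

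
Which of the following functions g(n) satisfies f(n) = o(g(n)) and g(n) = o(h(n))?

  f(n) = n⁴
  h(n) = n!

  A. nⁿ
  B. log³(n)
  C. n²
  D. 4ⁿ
D

We need g(n) with n⁴ = o(g(n)) and g(n) = o(n!), i.e. O(n⁴) ≺ g ≺ O(n!).
Check each option:
  A. nⁿ — O(nⁿ) does not grow strictly slower than h(n)
  B. log³(n) — O(log³ n) does not grow strictly faster than f(n)
  C. n² — O(n²) does not grow strictly faster than f(n)
  D. 4ⁿ — O(4ⁿ) is strictly between O(n⁴) and O(n!) ✓

Only option D (4ⁿ) lies strictly between.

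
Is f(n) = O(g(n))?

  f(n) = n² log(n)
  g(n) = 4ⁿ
True

f(n) = n² log(n) is O(n² log n), and g(n) = 4ⁿ is O(4ⁿ).
Since O(n² log n) ⊆ O(4ⁿ) (f grows no faster than g), f(n) = O(g(n)) is true.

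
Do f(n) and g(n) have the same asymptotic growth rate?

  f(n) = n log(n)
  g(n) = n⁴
False

f(n) = n log(n) is O(n log n), and g(n) = n⁴ is O(n⁴).
Since they have different growth rates, f(n) = Θ(g(n)) is false.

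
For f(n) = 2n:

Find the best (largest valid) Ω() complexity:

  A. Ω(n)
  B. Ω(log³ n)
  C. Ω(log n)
A

f(n) = 2n is Ω(n).
All listed options are valid Big-Ω bounds (lower bounds),
but Ω(n) is the tightest (largest valid bound).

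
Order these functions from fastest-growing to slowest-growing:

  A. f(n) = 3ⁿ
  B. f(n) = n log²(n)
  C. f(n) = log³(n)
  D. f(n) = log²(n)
A > B > C > D

Comparing growth rates:
A = 3ⁿ is O(3ⁿ)
B = n log²(n) is O(n log² n)
C = log³(n) is O(log³ n)
D = log²(n) is O(log² n)

Therefore, the order from fastest to slowest is: A > B > C > D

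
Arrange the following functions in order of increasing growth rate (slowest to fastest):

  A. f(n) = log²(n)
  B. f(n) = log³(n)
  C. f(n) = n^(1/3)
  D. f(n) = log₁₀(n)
D < A < B < C

Comparing growth rates:
D = log₁₀(n) is O(log n)
A = log²(n) is O(log² n)
B = log³(n) is O(log³ n)
C = n^(1/3) is O(n^(1/3))

Therefore, the order from slowest to fastest is: D < A < B < C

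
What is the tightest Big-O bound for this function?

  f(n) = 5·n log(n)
O(n log n)

The dominant term in 5·n log(n) is 5·n log(n), which is Θ(n log n).
Constants are absorbed, so the tightest bound is O(n log n).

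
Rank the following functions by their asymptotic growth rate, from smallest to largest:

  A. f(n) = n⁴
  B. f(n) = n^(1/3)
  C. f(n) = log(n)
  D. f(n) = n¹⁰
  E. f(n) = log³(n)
C < E < B < A < D

Comparing growth rates:
C = log(n) is O(log n)
E = log³(n) is O(log³ n)
B = n^(1/3) is O(n^(1/3))
A = n⁴ is O(n⁴)
D = n¹⁰ is O(n¹⁰)

Therefore, the order from slowest to fastest is: C < E < B < A < D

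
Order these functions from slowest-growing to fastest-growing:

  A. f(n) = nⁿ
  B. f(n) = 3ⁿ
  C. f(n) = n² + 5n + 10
C < B < A

Comparing growth rates:
C = n² + 5n + 10 is O(n²)
B = 3ⁿ is O(3ⁿ)
A = nⁿ is O(nⁿ)

Therefore, the order from slowest to fastest is: C < B < A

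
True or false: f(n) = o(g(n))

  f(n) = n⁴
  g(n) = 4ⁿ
True

f(n) = n⁴ is O(n⁴), and g(n) = 4ⁿ is O(4ⁿ).
Since O(n⁴) grows strictly slower than O(4ⁿ), f(n) = o(g(n)) is true.
This means lim(n→∞) f(n)/g(n) = 0.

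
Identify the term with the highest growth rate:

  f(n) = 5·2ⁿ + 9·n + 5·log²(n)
5·2ⁿ

Looking at each term:
  - 5·2ⁿ is O(2ⁿ)
  - 9·n is O(n)
  - 5·log²(n) is O(log² n)

The term 5·2ⁿ (O(2ⁿ)) grows fastest and dominates all others.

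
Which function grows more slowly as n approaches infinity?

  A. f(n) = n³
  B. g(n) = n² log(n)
B

f(n) = n³ is O(n³), while g(n) = n² log(n) is O(n² log n).
Since O(n² log n) grows slower than O(n³), g(n) is dominated.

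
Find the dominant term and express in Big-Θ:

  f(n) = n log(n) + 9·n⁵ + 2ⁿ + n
Θ(2ⁿ)

Order the terms by growth rate: n ≺ n log(n) ≺ 9·n⁵ ≺ 2ⁿ.
The fastest-growing term 2ⁿ dominates as n → ∞; dropping its constant factor gives Θ(2ⁿ).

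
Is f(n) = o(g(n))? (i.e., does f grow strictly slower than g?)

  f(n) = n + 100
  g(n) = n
False

f(n) = n + 100 is O(n), and g(n) = n is O(n).
Since they have the same growth rate, f(n) = o(g(n)) is false.
(f = o(g) requires f to grow strictly slower, not equal.)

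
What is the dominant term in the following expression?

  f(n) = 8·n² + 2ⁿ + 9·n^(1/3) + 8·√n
2ⁿ

Looking at each term:
  - 8·n² is O(n²)
  - 2ⁿ is O(2ⁿ)
  - 9·n^(1/3) is O(n^(1/3))
  - 8·√n is O(√n)

The term 2ⁿ (O(2ⁿ)) grows fastest and dominates all others.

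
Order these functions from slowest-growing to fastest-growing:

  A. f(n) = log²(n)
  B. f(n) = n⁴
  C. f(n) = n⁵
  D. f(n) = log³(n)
A < D < B < C

Comparing growth rates:
A = log²(n) is O(log² n)
D = log³(n) is O(log³ n)
B = n⁴ is O(n⁴)
C = n⁵ is O(n⁵)

Therefore, the order from slowest to fastest is: A < D < B < C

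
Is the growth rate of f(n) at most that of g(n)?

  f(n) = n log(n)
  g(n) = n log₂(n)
True

f(n) = n log(n) and g(n) = n log₂(n) are both O(n log n).
Big-O permits equal growth rates (f ≤ c·g for some c), so f(n) = O(g(n)) is true.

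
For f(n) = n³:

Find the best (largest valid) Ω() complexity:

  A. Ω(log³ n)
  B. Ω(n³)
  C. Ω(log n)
B

f(n) = n³ is Ω(n³).
All listed options are valid Big-Ω bounds (lower bounds),
but Ω(n³) is the tightest (largest valid bound).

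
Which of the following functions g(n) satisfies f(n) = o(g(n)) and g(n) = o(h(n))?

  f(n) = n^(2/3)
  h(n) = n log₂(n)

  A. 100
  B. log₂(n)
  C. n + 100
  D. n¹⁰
C

We need g(n) with n^(2/3) = o(g(n)) and g(n) = o(n log₂(n)), i.e. O(n^(2/3)) ≺ g ≺ O(n log n).
Check each option:
  A. 100 — O(1) does not grow strictly faster than f(n)
  B. log₂(n) — O(log n) does not grow strictly faster than f(n)
  C. n + 100 — O(n) is strictly between O(n^(2/3)) and O(n log n) ✓
  D. n¹⁰ — O(n¹⁰) does not grow strictly slower than h(n)

Only option C (n + 100) lies strictly between.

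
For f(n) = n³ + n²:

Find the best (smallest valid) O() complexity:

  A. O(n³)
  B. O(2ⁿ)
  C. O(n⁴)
A

f(n) = n³ + n² is O(n³).
All listed options are valid Big-O bounds (upper bounds),
but O(n³) is the tightest (smallest valid bound).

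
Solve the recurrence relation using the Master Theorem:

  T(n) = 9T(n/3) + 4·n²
Θ(n² log n)

Master Theorem: a = 9, b = 3, f(n) = 4·n².
Compute the critical exponent d = log₃(9) = 2.
Compare f(n) = Θ(n²) against n^d:
  k = 2 = d, so f(n) = Θ(n^d) — Case 2.
  Work is balanced across levels: T(n) = Θ(n^d log n) = Θ(n² log n).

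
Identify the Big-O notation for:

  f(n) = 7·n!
O(n!)

The dominant term in 7·n! is 7·n!, which is Θ(n!).
Constants are absorbed, so the tightest bound is O(n!).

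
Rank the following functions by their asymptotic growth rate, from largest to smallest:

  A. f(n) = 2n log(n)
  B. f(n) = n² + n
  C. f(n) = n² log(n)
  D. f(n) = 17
C > B > A > D

Comparing growth rates:
C = n² log(n) is O(n² log n)
B = n² + n is O(n²)
A = 2n log(n) is O(n log n)
D = 17 is O(1)

Therefore, the order from fastest to slowest is: C > B > A > D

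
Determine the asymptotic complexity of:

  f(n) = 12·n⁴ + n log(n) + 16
O(n⁴)

The dominant term in 12·n⁴ + n log(n) + 16 is 12·n⁴, which is Θ(n⁴).
Lower-order terms (n log(n), 16) are asymptotically negligible.
Constants are absorbed, so the tightest bound is O(n⁴).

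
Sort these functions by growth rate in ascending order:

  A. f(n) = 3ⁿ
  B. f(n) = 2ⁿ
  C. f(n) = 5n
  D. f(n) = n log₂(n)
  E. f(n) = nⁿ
C < D < B < A < E

Comparing growth rates:
C = 5n is O(n)
D = n log₂(n) is O(n log n)
B = 2ⁿ is O(2ⁿ)
A = 3ⁿ is O(3ⁿ)
E = nⁿ is O(nⁿ)

Therefore, the order from slowest to fastest is: C < D < B < A < E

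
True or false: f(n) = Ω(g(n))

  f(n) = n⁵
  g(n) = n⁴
True

f(n) = n⁵ is O(n⁵), and g(n) = n⁴ is O(n⁴).
Since O(n⁵) grows at least as fast as O(n⁴), f(n) = Ω(g(n)) is true.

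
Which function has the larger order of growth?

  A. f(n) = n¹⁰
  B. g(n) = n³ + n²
A

f(n) = n¹⁰ is O(n¹⁰), while g(n) = n³ + n² is O(n³).
Since O(n¹⁰) grows faster than O(n³), f(n) dominates.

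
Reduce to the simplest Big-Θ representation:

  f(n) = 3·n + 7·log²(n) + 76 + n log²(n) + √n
Θ(n log² n)

Order the terms by growth rate: 76 ≺ 7·log²(n) ≺ √n ≺ 3·n ≺ n log²(n).
The fastest-growing term n log²(n) dominates as n → ∞; dropping its constant factor gives Θ(n log² n).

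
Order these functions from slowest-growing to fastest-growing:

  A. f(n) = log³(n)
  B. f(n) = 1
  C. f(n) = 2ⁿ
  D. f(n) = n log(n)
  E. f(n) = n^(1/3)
B < A < E < D < C

Comparing growth rates:
B = 1 is O(1)
A = log³(n) is O(log³ n)
E = n^(1/3) is O(n^(1/3))
D = n log(n) is O(n log n)
C = 2ⁿ is O(2ⁿ)

Therefore, the order from slowest to fastest is: B < A < E < D < C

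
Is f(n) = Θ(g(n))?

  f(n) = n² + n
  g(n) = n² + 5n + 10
True

f(n) = n² + n and g(n) = n² + 5n + 10 are both O(n²).
Since they have the same asymptotic growth rate, f(n) = Θ(g(n)) is true.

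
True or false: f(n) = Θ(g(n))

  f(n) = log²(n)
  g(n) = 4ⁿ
False

f(n) = log²(n) is O(log² n), and g(n) = 4ⁿ is O(4ⁿ).
Since they have different growth rates, f(n) = Θ(g(n)) is false.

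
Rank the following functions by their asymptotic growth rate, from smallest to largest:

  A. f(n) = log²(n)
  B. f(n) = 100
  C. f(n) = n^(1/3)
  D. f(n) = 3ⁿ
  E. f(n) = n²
B < A < C < E < D

Comparing growth rates:
B = 100 is O(1)
A = log²(n) is O(log² n)
C = n^(1/3) is O(n^(1/3))
E = n² is O(n²)
D = 3ⁿ is O(3ⁿ)

Therefore, the order from slowest to fastest is: B < A < C < E < D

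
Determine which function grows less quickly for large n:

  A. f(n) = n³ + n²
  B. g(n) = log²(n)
B

f(n) = n³ + n² is O(n³), while g(n) = log²(n) is O(log² n).
Since O(log² n) grows slower than O(n³), g(n) is dominated.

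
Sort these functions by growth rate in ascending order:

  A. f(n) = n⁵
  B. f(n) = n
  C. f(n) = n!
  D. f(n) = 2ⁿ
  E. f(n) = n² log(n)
B < E < A < D < C

Comparing growth rates:
B = n is O(n)
E = n² log(n) is O(n² log n)
A = n⁵ is O(n⁵)
D = 2ⁿ is O(2ⁿ)
C = n! is O(n!)

Therefore, the order from slowest to fastest is: B < E < A < D < C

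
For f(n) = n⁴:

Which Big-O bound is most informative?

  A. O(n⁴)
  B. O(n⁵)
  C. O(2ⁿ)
A

f(n) = n⁴ is O(n⁴).
All listed options are valid Big-O bounds (upper bounds),
but O(n⁴) is the tightest (smallest valid bound).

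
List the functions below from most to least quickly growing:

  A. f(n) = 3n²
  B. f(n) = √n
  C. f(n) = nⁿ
C > A > B

Comparing growth rates:
C = nⁿ is O(nⁿ)
A = 3n² is O(n²)
B = √n is O(√n)

Therefore, the order from fastest to slowest is: C > A > B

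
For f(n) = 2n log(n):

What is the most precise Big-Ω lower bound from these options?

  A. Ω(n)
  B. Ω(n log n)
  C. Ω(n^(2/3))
B

f(n) = 2n log(n) is Ω(n log n).
All listed options are valid Big-Ω bounds (lower bounds),
but Ω(n log n) is the tightest (largest valid bound).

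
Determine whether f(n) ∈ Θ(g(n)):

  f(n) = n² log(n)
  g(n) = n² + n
False

f(n) = n² log(n) is O(n² log n), and g(n) = n² + n is O(n²).
Since they have different growth rates, f(n) = Θ(g(n)) is false.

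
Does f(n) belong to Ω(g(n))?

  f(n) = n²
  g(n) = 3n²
True

f(n) = n² and g(n) = 3n² are both O(n²).
Big-Ω permits equal growth rates (f ≥ c·g for some c > 0), so f(n) = Ω(g(n)) is true.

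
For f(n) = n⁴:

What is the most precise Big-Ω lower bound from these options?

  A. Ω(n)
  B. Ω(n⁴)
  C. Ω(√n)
B

f(n) = n⁴ is Ω(n⁴).
All listed options are valid Big-Ω bounds (lower bounds),
but Ω(n⁴) is the tightest (largest valid bound).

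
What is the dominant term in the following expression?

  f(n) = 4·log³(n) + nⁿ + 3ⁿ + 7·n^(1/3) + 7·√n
nⁿ

Looking at each term:
  - 4·log³(n) is O(log³ n)
  - nⁿ is O(nⁿ)
  - 3ⁿ is O(3ⁿ)
  - 7·n^(1/3) is O(n^(1/3))
  - 7·√n is O(√n)

The term nⁿ (O(nⁿ)) grows fastest and dominates all others.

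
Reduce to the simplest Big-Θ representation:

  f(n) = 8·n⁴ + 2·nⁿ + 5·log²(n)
Θ(nⁿ)

Order the terms by growth rate: 5·log²(n) ≺ 8·n⁴ ≺ 2·nⁿ.
The fastest-growing term 2·nⁿ dominates as n → ∞; dropping its constant factor gives Θ(nⁿ).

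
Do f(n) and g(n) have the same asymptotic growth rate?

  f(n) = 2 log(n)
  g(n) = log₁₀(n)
True

f(n) = 2 log(n) and g(n) = log₁₀(n) are both O(log n).
Since they have the same asymptotic growth rate, f(n) = Θ(g(n)) is true.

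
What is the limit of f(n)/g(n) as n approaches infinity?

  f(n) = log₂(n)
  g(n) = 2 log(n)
1/(2*log(2))

Since log₂(n) and 2 log(n) have the same growth rate (O(log n)),
the ratio converges to a constant: 1/(2*log(2)).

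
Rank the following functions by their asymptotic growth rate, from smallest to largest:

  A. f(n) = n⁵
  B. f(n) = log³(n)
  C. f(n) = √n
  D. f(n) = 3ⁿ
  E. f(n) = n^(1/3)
B < E < C < A < D

Comparing growth rates:
B = log³(n) is O(log³ n)
E = n^(1/3) is O(n^(1/3))
C = √n is O(√n)
A = n⁵ is O(n⁵)
D = 3ⁿ is O(3ⁿ)

Therefore, the order from slowest to fastest is: B < E < C < A < D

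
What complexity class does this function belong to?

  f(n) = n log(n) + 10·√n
O(n log n)

The dominant term in n log(n) + 10·√n is n log(n), which is Θ(n log n).
Lower-order terms (10·√n) are asymptotically negligible.
Constants are absorbed, so the tightest bound is O(n log n).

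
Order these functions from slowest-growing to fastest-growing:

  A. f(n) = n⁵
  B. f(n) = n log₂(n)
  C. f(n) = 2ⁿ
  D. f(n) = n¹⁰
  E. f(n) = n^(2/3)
E < B < A < D < C

Comparing growth rates:
E = n^(2/3) is O(n^(2/3))
B = n log₂(n) is O(n log n)
A = n⁵ is O(n⁵)
D = n¹⁰ is O(n¹⁰)
C = 2ⁿ is O(2ⁿ)

Therefore, the order from slowest to fastest is: E < B < A < D < C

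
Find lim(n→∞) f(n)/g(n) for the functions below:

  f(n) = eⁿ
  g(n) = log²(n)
∞

Since eⁿ (O(eⁿ)) grows faster than log²(n) (O(log² n)),
the ratio f(n)/g(n) → ∞ as n → ∞.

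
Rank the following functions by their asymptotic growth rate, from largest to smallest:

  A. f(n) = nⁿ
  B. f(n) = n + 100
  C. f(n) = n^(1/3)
A > B > C

Comparing growth rates:
A = nⁿ is O(nⁿ)
B = n + 100 is O(n)
C = n^(1/3) is O(n^(1/3))

Therefore, the order from fastest to slowest is: A > B > C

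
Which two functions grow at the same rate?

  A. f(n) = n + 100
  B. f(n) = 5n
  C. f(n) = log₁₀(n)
A and B

Examining each function:
  A. n + 100 is O(n)
  B. 5n is O(n)
  C. log₁₀(n) is O(log n)

Functions A and B both have the same complexity class.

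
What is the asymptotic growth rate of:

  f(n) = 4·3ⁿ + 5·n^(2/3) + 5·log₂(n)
Θ(3ⁿ)

Order the terms by growth rate: 5·log₂(n) ≺ 5·n^(2/3) ≺ 4·3ⁿ.
The fastest-growing term 4·3ⁿ dominates as n → ∞; dropping its constant factor gives Θ(3ⁿ).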